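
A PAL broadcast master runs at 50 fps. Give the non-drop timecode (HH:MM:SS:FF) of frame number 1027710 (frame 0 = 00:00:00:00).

1027710 ÷ 50 = 20554 full seconds, remainder 10 frames.
20554 s = 5 h 42 min 34 s.
Timecode: 05:42:34:10.

05:42:34:10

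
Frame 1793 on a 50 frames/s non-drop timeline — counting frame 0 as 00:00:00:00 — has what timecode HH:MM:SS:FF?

1793 ÷ 50 = 35 full seconds, remainder 43 frames.
35 s = 0 h 0 min 35 s.
Timecode: 00:00:35:43.

00:00:35:43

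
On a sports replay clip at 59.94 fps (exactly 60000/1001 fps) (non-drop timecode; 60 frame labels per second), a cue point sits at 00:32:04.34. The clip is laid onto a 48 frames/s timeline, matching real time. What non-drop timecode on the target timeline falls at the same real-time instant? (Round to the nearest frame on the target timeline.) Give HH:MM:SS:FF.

00:32:06:24

Source frame index: (0×3600 + 32×60 + 4) × 60 + 34 = 115474.
Real time: 115474 / (60000/1001) = 57794737/30000 s.
Target frame: (57794737/30000) × (48) = 57794737/625 ≈ 92471.579 → 92472.
At 48 labels/s: frame 92472 → 00:32:06:24.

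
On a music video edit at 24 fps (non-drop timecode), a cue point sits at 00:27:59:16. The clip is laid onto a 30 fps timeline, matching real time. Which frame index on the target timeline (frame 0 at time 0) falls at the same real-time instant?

Source frame index: (0×3600 + 27×60 + 59) × 24 + 16 = 40312.
Real time: 40312 / (24) = 5039/3 s.
Target frame: (5039/3) × (30) = 50390.

frame 50390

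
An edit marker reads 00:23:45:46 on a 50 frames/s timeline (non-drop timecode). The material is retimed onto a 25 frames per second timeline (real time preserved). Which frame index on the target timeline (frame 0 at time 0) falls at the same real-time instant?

Source frame index: (0×3600 + 23×60 + 45) × 50 + 46 = 71296.
Real time: 71296 / (50) = 35648/25 s.
Target frame: (35648/25) × (25) = 35648.

frame 35648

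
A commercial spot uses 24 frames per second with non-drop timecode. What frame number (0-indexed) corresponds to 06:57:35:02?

frame 601322

Total seconds to the label: (6 × 3600 + 57 × 60 + 35) = 25055.
Frame index = 25055 × 24 + 2 = 601322.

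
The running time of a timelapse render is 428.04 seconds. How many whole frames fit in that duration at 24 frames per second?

Frames = 428.04 × 24 = 256824/25 ≈ 10272.9600.
Complete frames: 10272.

10272 frames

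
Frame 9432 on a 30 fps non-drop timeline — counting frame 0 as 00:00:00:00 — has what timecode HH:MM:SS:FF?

00:05:14:12

9432 ÷ 30 = 314 full seconds, remainder 12 frames.
314 s = 0 h 5 min 14 s.
Timecode: 00:05:14:12.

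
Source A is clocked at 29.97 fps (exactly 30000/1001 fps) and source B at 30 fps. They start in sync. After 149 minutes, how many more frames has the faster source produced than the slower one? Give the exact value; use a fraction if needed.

268200/1001 frames

149 min = 8940 s.
A emits 30000/1001 × 8940 = 268200000/1001 frames; B emits 30 × 8940 = 268200.
Difference = 268200/1001 frames (≈ 267.9321); B is ahead of A.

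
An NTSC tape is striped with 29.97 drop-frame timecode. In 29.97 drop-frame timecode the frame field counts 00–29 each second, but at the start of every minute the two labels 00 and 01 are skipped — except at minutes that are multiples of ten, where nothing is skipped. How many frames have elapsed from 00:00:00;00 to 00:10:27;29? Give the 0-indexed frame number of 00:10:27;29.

Complete 10-minute blocks: 1, each 17982 frames → 17982.
Remaining 0 whole minutes in the current block: 0 frames.
Within the current minute: 27 × 30 + 29 = 839. Total = 17982 + 0 + 839 = 18821.

18821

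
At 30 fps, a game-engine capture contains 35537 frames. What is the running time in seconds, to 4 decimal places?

1184.5667 seconds

Running time = 35537 × 1/30 = 35537/30 s ≈ 1184.5667 s.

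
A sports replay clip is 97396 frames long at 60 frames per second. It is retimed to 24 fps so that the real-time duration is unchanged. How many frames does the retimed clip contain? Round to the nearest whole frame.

38958 frames

Frames at target rate = 97396 × (24) / (60) = 194792/5 ≈ 38958.400.
Nearest whole frame: 38958.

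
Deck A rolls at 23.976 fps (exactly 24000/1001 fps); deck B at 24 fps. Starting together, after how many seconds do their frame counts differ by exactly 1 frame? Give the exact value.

The gap grows by |24 − 24000/1001| = 24/1001 frames per second.
Time for a 1-frame gap: 1 ÷ (24/1001) = 1001/24 s.

1001/24 seconds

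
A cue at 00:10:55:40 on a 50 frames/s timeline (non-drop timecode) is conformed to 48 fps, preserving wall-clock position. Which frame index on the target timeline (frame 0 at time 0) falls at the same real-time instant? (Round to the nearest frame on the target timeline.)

Source frame index: (0×3600 + 10×60 + 55) × 50 + 40 = 32790.
Real time: 32790 / (50) = 3279/5 s.
Target frame: (3279/5) × (48) = 157392/5 ≈ 31478.400 → 31478.

frame 31478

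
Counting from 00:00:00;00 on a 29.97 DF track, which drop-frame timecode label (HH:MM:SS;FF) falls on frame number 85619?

Each 10-minute DF block holds 10 × 60 × 30 − 9 × 2 = 17982 frames. 85619 ÷ 17982 → 4 full blocks, remainder 13691.
Within the partial block the first minute is 1800 frames and each further minute 1798, so 7 further minute boundaries passed. Total skipped labels = 18 × 4 + 2 × 7 = 86.
Non-drop label index = 85619 + 86 = 85705; at 30 labels/s that is 00:47:36:25, i.e. DF 00:47:36;25.

00:47:36;25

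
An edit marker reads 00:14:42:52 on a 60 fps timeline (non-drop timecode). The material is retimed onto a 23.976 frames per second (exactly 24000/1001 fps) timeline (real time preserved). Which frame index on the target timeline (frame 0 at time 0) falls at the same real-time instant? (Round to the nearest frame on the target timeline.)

Source frame index: (0×3600 + 14×60 + 42) × 60 + 52 = 52972.
Real time: 52972 / (60) = 13243/15 s.
Target frame: (13243/15) × (24000/1001) = 21188800/1001 ≈ 21167.632 → 21168.

frame 21168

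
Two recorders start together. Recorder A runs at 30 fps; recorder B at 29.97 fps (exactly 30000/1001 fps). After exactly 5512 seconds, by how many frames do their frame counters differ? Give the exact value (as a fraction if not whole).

12720/77 frames

A emits 30 × 5512 = 165360 frames; B emits 30000/1001 × 5512 = 12720000/77.
Difference = 12720/77 frames (≈ 165.1948); B is behind A.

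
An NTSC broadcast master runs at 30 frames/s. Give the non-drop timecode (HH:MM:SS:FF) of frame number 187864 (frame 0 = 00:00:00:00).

01:44:22:04

187864 ÷ 30 = 6262 full seconds, remainder 4 frames.
6262 s = 1 h 44 min 22 s.
Timecode: 01:44:22:04.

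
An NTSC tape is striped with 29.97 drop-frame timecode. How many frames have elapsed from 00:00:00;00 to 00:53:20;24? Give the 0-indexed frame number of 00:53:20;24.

Complete 10-minute blocks: 5, each 17982 frames → 89910.
Remaining 3 whole minutes in the current block: 1800 + 2 × 1798 = 5396 frames.
Within the current minute: 20 × 30 + 24 − 2 = 622 (labels ;00/;01 skipped at this minute). Total = 89910 + 5396 + 622 = 95928.

95928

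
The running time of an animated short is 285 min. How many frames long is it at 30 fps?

513000 frames

285 min = 17100 s.
Frames = 17100 × 30 = 513000.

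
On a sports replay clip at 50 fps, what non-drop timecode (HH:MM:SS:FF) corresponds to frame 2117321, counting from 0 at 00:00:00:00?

11:45:46:21

2117321 ÷ 50 = 42346 full seconds, remainder 21 frames.
42346 s = 11 h 45 min 46 s.
Timecode: 11:45:46:21.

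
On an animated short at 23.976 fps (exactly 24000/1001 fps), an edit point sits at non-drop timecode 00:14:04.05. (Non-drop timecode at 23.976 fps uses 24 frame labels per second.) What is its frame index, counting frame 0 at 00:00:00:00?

Total seconds to the label: (0 × 3600 + 14 × 60 + 4) = 844.
Frame index = 844 × 24 + 5 = 20261.

frame 20261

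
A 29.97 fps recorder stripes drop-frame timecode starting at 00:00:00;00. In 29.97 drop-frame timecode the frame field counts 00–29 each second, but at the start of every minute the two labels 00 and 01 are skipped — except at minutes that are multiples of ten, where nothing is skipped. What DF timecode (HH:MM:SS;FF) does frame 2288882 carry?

Ten DF minutes hold 17982 frames, so frame 2288882 lies in block 127 (frames 2283714–2301695) with 5168 frames into that block.
The block's first minute is 1800 frames and the rest 1798 each; 5168 frames reaches minute 2, so 127 × 18 + 2 × 2 = 2290 labels have been skipped so far.
Adding those back, label number 2288882 + 2290 = 2291172 at 30 labels/s is 76372 s + 12 f = 21 h 12 min 52 s frame 12, i.e. 21:12:52;12.

21:12:52;12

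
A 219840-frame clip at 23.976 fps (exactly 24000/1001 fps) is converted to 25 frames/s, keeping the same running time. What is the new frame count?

Target frames = source frames × (target rate / source rate) = 219840 × (25)/(24000/1001) = 219840 × 1001/960 = 229229.

229229 frames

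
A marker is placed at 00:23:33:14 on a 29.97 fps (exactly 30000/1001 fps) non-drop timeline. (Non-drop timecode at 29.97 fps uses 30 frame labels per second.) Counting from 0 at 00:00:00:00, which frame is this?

Total seconds to the label: (0 × 3600 + 23 × 60 + 33) = 1413.
Frame index = 1413 × 30 + 14 = 42404.

frame 42404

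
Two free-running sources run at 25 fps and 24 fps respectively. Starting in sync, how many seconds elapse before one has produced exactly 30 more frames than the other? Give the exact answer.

The gap grows by |24 − 25| = 1 frame per second.
Time for a 30-frame gap: 30 ÷ (1) = 30 s.

30 seconds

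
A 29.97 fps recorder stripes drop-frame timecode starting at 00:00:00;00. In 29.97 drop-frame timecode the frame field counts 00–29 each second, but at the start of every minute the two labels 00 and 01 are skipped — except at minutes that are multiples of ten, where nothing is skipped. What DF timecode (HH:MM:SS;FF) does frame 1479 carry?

00:00:49;09

Ten DF minutes hold 17982 frames, so frame 1479 lies in block 0 (frames 0–17981) with 1479 frames into that block.
The block's first minute is 1800 frames and the rest 1798 each; 1479 frames reaches minute 0, so 0 × 18 + 0 × 2 = 0 labels have been skipped so far.
Adding those back, label number 1479 + 0 = 1479 at 30 labels/s is 49 s + 9 f = 0 h 0 min 49 s frame 9, i.e. 00:00:49;09.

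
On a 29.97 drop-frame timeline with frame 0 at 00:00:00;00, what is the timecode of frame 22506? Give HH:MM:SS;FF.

Ten DF minutes hold 17982 frames, so frame 22506 lies in block 1 (frames 17982–35963) with 4524 frames into that block.
The block's first minute is 1800 frames and the rest 1798 each; 4524 frames reaches minute 2, so 1 × 18 + 2 × 2 = 22 labels have been skipped so far.
Adding those back, label number 22506 + 22 = 22528 at 30 labels/s is 750 s + 28 f = 0 h 12 min 30 s frame 28, i.e. 00:12:30;28.

00:12:30;28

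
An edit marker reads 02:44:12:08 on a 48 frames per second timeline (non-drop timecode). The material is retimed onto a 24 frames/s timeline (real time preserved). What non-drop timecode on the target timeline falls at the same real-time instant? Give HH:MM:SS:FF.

02:44:12:04

Source frame index: (2×3600 + 44×60 + 12) × 48 + 8 = 472904.
Real time: 472904 / (48) = 59113/6 s.
Target frame: (59113/6) × (24) = 236452.
At 24 labels/s: frame 236452 → 02:44:12:04.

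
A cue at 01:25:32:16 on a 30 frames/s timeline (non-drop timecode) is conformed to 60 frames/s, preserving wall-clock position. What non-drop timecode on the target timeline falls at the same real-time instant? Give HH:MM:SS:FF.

01:25:32:32

Source frame index: (1×3600 + 25×60 + 32) × 30 + 16 = 153976.
Real time: 153976 / (30) = 76988/15 s.
Target frame: (76988/15) × (60) = 307952.
At 60 labels/s: frame 307952 → 01:25:32:32.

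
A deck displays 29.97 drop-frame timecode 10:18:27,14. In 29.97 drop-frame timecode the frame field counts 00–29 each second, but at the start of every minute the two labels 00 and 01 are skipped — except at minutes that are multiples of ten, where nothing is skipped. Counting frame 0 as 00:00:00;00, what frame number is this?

1112110

Complete 10-minute blocks: 61, each 17982 frames → 1096902.
Remaining 8 whole minutes in the current block: 1800 + 7 × 1798 = 14386 frames.
Within the current minute: 27 × 30 + 14 − 2 = 822 (labels ;00/;01 skipped at this minute). Total = 1096902 + 14386 + 822 = 1112110.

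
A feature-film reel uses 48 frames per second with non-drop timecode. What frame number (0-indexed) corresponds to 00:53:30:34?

frame 154114

Total seconds to the label: (0 × 3600 + 53 × 60 + 30) = 3210.
Frame index = 3210 × 48 + 34 = 154114.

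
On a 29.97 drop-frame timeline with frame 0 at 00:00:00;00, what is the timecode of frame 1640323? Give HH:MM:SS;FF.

15:12:12;05

Ten DF minutes hold 17982 frames, so frame 1640323 lies in block 91 (frames 1636362–1654343) with 3961 frames into that block.
The block's first minute is 1800 frames and the rest 1798 each; 3961 frames reaches minute 2, so 91 × 18 + 2 × 2 = 1642 labels have been skipped so far.
Adding those back, label number 1640323 + 1642 = 1641965 at 30 labels/s is 54732 s + 5 f = 15 h 12 min 12 s frame 5, i.e. 15:12:12;05.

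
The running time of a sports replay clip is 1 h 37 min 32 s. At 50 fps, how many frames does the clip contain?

1 h 37 min 32 s = 5852 s.
Frames = 5852 × 50 = 292600.

292600 frames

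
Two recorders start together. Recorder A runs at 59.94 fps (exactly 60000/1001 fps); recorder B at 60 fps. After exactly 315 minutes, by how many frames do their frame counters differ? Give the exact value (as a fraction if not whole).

162000/143 frames

315 min = 18900 s.
A emits 60000/1001 × 18900 = 162000000/143 frames; B emits 60 × 18900 = 1134000.
Difference = 162000/143 frames (≈ 1132.8671); B is ahead of A.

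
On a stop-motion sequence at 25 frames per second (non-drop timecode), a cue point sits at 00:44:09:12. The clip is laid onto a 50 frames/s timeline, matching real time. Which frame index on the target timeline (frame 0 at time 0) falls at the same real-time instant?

Source frame index: (0×3600 + 44×60 + 9) × 25 + 12 = 66237.
Real time: 66237 / (25) = 66237/25 s.
Target frame: (66237/25) × (50) = 132474.

frame 132474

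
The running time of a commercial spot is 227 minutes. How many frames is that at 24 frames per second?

326880 frames

227 min = 13620 s.
Frames = 13620 × 24 = 326880.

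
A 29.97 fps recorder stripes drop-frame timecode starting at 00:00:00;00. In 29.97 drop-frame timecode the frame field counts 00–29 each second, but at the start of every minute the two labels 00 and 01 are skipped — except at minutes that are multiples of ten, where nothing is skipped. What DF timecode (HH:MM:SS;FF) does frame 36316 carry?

00:20:11;22

Each 10-minute DF block holds 10 × 60 × 30 − 9 × 2 = 17982 frames. 36316 ÷ 17982 → 2 full blocks, remainder 352.
Within the partial block the first minute is 1800 frames and each further minute 1798, so 0 further minute boundaries passed. Total skipped labels = 18 × 2 + 2 × 0 = 36.
Non-drop label index = 36316 + 36 = 36352; at 30 labels/s that is 00:20:11:22, i.e. DF 00:20:11;22.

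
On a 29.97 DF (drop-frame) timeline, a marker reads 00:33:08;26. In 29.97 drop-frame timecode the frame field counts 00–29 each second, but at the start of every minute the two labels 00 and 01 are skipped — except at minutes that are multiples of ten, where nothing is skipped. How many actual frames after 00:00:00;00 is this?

As if non-drop at 30 labels/s: (0 × 3600 + 33 × 60 + 8) × 30 + 26 = 59666.
Minute boundaries passed: 33; those not divisible by 10: 33 − 3 = 30; dropped labels = 2 × 30 = 60.
Actual frame index = 59666 − 60 = 59606.

59606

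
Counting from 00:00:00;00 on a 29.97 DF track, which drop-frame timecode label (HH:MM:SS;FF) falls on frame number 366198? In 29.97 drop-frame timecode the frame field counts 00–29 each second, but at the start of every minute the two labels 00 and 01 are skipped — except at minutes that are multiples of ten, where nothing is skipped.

Each 10-minute DF block holds 10 × 60 × 30 − 9 × 2 = 17982 frames. 366198 ÷ 17982 → 20 full blocks, remainder 6558.
Within the partial block the first minute is 1800 frames and each further minute 1798, so 3 further minute boundaries passed. Total skipped labels = 18 × 20 + 2 × 3 = 366.
Non-drop label index = 366198 + 366 = 366564; at 30 labels/s that is 03:23:38:24, i.e. DF 03:23:38;24.

03:23:38;24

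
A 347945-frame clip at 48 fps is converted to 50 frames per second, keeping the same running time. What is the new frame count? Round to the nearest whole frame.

Frames at target rate = 347945 × (50) / (48) = 8698625/24 ≈ 362442.708.
Nearest whole frame: 362443.

362443 frames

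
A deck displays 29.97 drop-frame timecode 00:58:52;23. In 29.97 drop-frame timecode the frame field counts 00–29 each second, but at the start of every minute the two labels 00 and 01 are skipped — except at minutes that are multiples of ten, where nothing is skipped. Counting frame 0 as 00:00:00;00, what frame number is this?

As if non-drop at 30 labels/s: (0 × 3600 + 58 × 60 + 52) × 30 + 23 = 105983.
Minute boundaries passed: 58; those not divisible by 10: 58 − 5 = 53; dropped labels = 2 × 53 = 106.
Actual frame index = 105983 − 106 = 105877.

105877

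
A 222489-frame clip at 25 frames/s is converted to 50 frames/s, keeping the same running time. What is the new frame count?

444978 frames

Target frames = source frames × (target rate / source rate) = 222489 × (50)/(25) = 222489 × 2 = 444978.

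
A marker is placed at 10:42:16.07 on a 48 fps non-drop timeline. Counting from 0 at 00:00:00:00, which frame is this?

Total seconds to the label: (10 × 3600 + 42 × 60 + 16) = 38536.
Frame index = 38536 × 48 + 7 = 1849735.

1849735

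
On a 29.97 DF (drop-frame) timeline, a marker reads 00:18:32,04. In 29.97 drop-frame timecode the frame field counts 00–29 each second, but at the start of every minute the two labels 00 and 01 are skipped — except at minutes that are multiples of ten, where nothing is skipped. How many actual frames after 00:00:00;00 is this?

33330

Complete 10-minute blocks: 1, each 17982 frames → 17982.
Remaining 8 whole minutes in the current block: 1800 + 7 × 1798 = 14386 frames.
Within the current minute: 32 × 30 + 4 − 2 = 962 (labels ;00/;01 skipped at this minute). Total = 17982 + 14386 + 962 = 33330.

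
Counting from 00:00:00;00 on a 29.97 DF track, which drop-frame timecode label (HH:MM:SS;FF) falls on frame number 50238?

00:27:56;08

Ten DF minutes hold 17982 frames, so frame 50238 lies in block 2 (frames 35964–53945) with 14274 frames into that block.
The block's first minute is 1800 frames and the rest 1798 each; 14274 frames reaches minute 7, so 2 × 18 + 7 × 2 = 50 labels have been skipped so far.
Adding those back, label number 50238 + 50 = 50288 at 30 labels/s is 1676 s + 8 f = 0 h 27 min 56 s frame 8, i.e. 00:27:56;08.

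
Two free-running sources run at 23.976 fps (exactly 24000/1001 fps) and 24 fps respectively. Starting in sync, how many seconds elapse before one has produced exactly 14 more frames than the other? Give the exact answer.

7007/12 seconds

The gap grows by |24 − 24000/1001| = 24/1001 frames per second.
Time for a 14-frame gap: 14 ÷ (24/1001) = 7007/12 s.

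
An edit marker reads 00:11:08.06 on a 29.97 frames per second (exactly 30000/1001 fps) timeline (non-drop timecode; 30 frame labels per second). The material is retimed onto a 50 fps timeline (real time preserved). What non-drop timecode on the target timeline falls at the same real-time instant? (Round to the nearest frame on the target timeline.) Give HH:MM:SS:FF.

Source frame index: (0×3600 + 11×60 + 8) × 30 + 6 = 20046.
Real time: 20046 / (30000/1001) = 3344341/5000 s.
Target frame: (3344341/5000) × (50) = 3344341/100 ≈ 33443.410 → 33443.
At 50 labels/s: frame 33443 → 00:11:08:43.

00:11:08:43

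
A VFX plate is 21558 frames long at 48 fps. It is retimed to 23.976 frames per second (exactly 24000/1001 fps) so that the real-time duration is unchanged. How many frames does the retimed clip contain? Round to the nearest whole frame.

Frames at target rate = 21558 × (24000/1001) / (48) = 10779000/1001 ≈ 10768.232.
Nearest whole frame: 10768.

10768 frames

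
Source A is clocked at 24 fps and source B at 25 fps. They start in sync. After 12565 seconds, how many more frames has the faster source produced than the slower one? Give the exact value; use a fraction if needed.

12565 frames

A emits 24 × 12565 = 301560 frames; B emits 25 × 12565 = 314125.
Difference = 12565 frames; B is ahead of A.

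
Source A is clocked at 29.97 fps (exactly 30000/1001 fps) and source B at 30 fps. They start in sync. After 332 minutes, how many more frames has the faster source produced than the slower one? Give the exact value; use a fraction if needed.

332 min = 19920 s.
A emits 30000/1001 × 19920 = 597600000/1001 frames; B emits 30 × 19920 = 597600.
Difference = 597600/1001 frames (≈ 597.0030); B is ahead of A.

597600/1001 frames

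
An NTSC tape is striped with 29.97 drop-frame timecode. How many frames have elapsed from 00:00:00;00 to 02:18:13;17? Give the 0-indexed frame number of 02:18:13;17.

248557

Complete 10-minute blocks: 13, each 17982 frames → 233766.
Remaining 8 whole minutes in the current block: 1800 + 7 × 1798 = 14386 frames.
Within the current minute: 13 × 30 + 17 − 2 = 405 (labels ;00/;01 skipped at this minute). Total = 233766 + 14386 + 405 = 248557.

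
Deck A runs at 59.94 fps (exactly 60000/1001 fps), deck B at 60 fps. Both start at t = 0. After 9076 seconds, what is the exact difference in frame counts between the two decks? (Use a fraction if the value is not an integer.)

A emits 60000/1001 × 9076 = 544560000/1001 frames; B emits 60 × 9076 = 544560.
Difference = 544560/1001 frames (≈ 544.0160); B is ahead of A.

544560/1001 frames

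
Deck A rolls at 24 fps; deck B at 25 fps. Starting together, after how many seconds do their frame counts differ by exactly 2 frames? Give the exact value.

2 seconds

The gap grows by |25 − 24| = 1 frame per second.
Time for a 2-frame gap: 2 ÷ (1) = 2 s.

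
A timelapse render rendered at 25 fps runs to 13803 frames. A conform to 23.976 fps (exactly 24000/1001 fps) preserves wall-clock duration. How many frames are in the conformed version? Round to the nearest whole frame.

13238 frames

Frames at target rate = 13803 × (24000/1001) / (25) = 13250880/1001 ≈ 13237.642.
Nearest whole frame: 13238.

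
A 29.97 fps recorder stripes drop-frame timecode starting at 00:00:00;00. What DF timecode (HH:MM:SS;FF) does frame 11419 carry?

Ten DF minutes hold 17982 frames, so frame 11419 lies in block 0 (frames 0–17981) with 11419 frames into that block.
The block's first minute is 1800 frames and the rest 1798 each; 11419 frames reaches minute 6, so 0 × 18 + 6 × 2 = 12 labels have been skipped so far.
Adding those back, label number 11419 + 12 = 11431 at 30 labels/s is 381 s + 1 f = 0 h 6 min 21 s frame 1, i.e. 00:06:21;01.

00:06:21;01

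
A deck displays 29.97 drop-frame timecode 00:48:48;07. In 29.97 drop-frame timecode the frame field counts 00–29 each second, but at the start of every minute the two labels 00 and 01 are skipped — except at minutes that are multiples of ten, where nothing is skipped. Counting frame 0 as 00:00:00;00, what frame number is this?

87759

Complete 10-minute blocks: 4, each 17982 frames → 71928.
Remaining 8 whole minutes in the current block: 1800 + 7 × 1798 = 14386 frames.
Within the current minute: 48 × 30 + 7 − 2 = 1445 (labels ;00/;01 skipped at this minute). Total = 71928 + 14386 + 1445 = 87759.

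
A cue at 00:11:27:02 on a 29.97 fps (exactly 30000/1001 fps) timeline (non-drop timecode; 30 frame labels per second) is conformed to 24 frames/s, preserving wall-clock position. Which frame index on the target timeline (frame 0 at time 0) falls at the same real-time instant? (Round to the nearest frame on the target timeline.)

frame 16506

Source frame index: (0×3600 + 11×60 + 27) × 30 + 2 = 20612.
Real time: 20612 / (30000/1001) = 5158153/7500 s.
Target frame: (5158153/7500) × (24) = 10316306/625 ≈ 16506.090 → 16506.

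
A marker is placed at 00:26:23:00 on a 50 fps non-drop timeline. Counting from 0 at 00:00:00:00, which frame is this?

frame 79150

Total seconds to the label: (0 × 3600 + 26 × 60 + 23) = 1583.
Frame index = 1583 × 50 + 0 = 79150.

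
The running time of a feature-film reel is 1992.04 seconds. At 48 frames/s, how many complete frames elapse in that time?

95617 frames

Frames = 1992.04 × 48 = 2390448/25 ≈ 95617.9200.
Complete frames: 95617.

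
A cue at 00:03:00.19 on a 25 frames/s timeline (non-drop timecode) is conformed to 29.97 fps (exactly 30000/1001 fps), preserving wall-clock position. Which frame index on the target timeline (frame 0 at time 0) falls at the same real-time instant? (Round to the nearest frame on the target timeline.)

Source frame index: (0×3600 + 3×60 + 0) × 25 + 19 = 4519.
Real time: 4519 / (25) = 4519/25 s.
Target frame: (4519/25) × (30000/1001) = 5422800/1001 ≈ 5417.383 → 5417.

frame 5417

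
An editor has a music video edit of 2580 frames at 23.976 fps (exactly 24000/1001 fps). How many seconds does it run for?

Running time = 2580 / (24000/1001) = 107.6075 s.

107.6075 seconds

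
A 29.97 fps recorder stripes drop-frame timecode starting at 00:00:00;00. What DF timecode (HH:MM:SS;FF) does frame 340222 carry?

03:09:12;04

Ten DF minutes hold 17982 frames, so frame 340222 lies in block 18 (frames 323676–341657) with 16546 frames into that block.
The block's first minute is 1800 frames and the rest 1798 each; 16546 frames reaches minute 9, so 18 × 18 + 9 × 2 = 342 labels have been skipped so far.
Adding those back, label number 340222 + 342 = 340564 at 30 labels/s is 11352 s + 4 f = 3 h 9 min 12 s frame 4, i.e. 03:09:12;04.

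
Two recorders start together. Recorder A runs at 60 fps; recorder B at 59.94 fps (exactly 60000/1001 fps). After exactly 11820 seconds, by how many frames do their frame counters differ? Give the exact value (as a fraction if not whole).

A emits 60 × 11820 = 709200 frames; B emits 60000/1001 × 11820 = 709200000/1001.
Difference = 709200/1001 frames (≈ 708.4915); B is behind A.

709200/1001 frames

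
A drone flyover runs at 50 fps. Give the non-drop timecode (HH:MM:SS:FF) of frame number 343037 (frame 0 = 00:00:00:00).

343037 ÷ 50 = 6860 full seconds, remainder 37 frames.
6860 s = 1 h 54 min 20 s.
Timecode: 01:54:20:37.

01:54:20:37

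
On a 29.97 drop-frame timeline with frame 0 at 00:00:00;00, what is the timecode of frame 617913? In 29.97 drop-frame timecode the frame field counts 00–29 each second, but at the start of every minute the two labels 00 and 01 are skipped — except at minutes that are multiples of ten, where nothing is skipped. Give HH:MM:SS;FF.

Ten DF minutes hold 17982 frames, so frame 617913 lies in block 34 (frames 611388–629369) with 6525 frames into that block.
The block's first minute is 1800 frames and the rest 1798 each; 6525 frames reaches minute 3, so 34 × 18 + 3 × 2 = 618 labels have been skipped so far.
Adding those back, label number 617913 + 618 = 618531 at 30 labels/s is 20617 s + 21 f = 5 h 43 min 37 s frame 21, i.e. 05:43:37;21.

05:43:37;21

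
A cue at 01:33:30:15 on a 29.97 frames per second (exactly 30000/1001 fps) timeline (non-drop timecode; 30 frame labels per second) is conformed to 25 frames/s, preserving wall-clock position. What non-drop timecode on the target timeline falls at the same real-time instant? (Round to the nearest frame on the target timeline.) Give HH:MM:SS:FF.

01:33:36:03

Source frame index: (1×3600 + 33×60 + 30) × 30 + 15 = 168315.
Real time: 168315 / (30000/1001) = 11232221/2000 s.
Target frame: (11232221/2000) × (25) = 11232221/80 ≈ 140402.763 → 140403.
At 25 labels/s: frame 140403 → 01:33:36:03.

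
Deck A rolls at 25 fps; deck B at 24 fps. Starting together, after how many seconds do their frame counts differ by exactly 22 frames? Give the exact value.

The gap grows by |24 − 25| = 1 frame per second.
Time for a 22-frame gap: 22 ÷ (1) = 22 s.

22 seconds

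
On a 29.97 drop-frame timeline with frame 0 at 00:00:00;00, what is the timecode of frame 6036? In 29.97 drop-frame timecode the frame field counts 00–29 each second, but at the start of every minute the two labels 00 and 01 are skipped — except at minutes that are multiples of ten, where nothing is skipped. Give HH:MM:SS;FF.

00:03:21;12

Each 10-minute DF block holds 10 × 60 × 30 − 9 × 2 = 17982 frames. 6036 ÷ 17982 → 0 full blocks, remainder 6036.
Within the partial block the first minute is 1800 frames and each further minute 1798, so 3 further minute boundaries passed. Total skipped labels = 18 × 0 + 2 × 3 = 6.
Non-drop label index = 6036 + 6 = 6042; at 30 labels/s that is 00:03:21:12, i.e. DF 00:03:21;12.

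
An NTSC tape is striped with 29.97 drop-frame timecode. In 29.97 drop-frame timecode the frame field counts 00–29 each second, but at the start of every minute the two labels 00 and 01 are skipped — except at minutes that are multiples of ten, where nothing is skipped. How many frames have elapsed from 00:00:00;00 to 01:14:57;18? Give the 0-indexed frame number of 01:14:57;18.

As if non-drop at 30 labels/s: (1 × 3600 + 14 × 60 + 57) × 30 + 18 = 134928.
Minute boundaries passed: 74; those not divisible by 10: 74 − 7 = 67; dropped labels = 2 × 67 = 134.
Actual frame index = 134928 − 134 = 134794.

134794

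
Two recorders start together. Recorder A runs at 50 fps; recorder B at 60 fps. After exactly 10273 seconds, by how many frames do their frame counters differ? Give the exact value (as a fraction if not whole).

102730 frames

A emits 50 × 10273 = 513650 frames; B emits 60 × 10273 = 616380.
Difference = 102730 frames; B is ahead of A.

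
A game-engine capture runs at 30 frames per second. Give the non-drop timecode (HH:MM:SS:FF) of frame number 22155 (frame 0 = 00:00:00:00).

22155 ÷ 30 = 738 full seconds, remainder 15 frames.
738 s = 0 h 12 min 18 s.
Timecode: 00:12:18:15.

00:12:18:15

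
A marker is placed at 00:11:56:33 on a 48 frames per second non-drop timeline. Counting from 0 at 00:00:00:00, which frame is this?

Total seconds to the label: (0 × 3600 + 11 × 60 + 56) = 716.
Frame index = 716 × 48 + 33 = 34401.

frame 34401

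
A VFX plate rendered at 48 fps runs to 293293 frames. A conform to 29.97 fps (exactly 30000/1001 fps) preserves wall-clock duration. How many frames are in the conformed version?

183125 frames

Target frames = source frames × (target rate / source rate) = 293293 × (30000/1001)/(48) = 293293 × 625/1001 = 183125.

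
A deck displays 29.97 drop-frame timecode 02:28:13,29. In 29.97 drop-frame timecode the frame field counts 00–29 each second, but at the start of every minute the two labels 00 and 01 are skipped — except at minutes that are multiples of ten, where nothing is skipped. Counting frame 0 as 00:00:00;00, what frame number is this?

As if non-drop at 30 labels/s: (2 × 3600 + 28 × 60 + 13) × 30 + 29 = 266819.
Minute boundaries passed: 148; those not divisible by 10: 148 − 14 = 134; dropped labels = 2 × 134 = 268.
Actual frame index = 266819 − 268 = 266551.

266551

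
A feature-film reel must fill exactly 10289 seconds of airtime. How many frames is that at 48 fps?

Frames = 10289 × 48 = 493872.

493872 frames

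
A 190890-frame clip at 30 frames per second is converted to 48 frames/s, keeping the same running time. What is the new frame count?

Target frames = source frames × (target rate / source rate) = 190890 × (48)/(30) = 190890 × 8/5 = 305424.

305424 frames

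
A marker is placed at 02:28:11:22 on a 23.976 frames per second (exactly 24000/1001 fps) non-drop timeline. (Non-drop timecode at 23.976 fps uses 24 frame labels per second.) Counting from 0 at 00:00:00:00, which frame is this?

frame 213406

Total seconds to the label: (2 × 3600 + 28 × 60 + 11) = 8891.
Frame index = 8891 × 24 + 22 = 213406.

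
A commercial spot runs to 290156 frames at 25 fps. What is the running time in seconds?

Running time = 290156 / (25) = 11606.24 s.

11606.24 seconds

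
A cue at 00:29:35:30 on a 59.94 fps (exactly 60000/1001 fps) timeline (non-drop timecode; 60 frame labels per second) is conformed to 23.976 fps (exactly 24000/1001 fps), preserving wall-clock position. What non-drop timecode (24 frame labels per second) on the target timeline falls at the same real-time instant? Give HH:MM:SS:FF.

00:29:35:12

Source frame index: (0×3600 + 29×60 + 35) × 60 + 30 = 106530.
Real time: 106530 / (60000/1001) = 3554551/2000 s.
Target frame: (3554551/2000) × (24000/1001) = 42612.
At 24 labels/s: frame 42612 → 00:29:35:12.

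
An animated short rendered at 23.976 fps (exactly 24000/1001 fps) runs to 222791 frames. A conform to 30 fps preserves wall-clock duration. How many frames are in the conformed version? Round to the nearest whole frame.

Frames at target rate = 222791 × (30) / (24000/1001) = 223013791/800 ≈ 278767.239.
Nearest whole frame: 278767.

278767 frames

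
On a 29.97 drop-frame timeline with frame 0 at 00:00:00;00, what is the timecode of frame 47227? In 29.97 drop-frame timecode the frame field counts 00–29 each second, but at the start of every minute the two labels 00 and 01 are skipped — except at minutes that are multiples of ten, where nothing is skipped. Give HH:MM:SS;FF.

00:26:15;25

Ten DF minutes hold 17982 frames, so frame 47227 lies in block 2 (frames 35964–53945) with 11263 frames into that block.
The block's first minute is 1800 frames and the rest 1798 each; 11263 frames reaches minute 6, so 2 × 18 + 6 × 2 = 48 labels have been skipped so far.
Adding those back, label number 47227 + 48 = 47275 at 30 labels/s is 1575 s + 25 f = 0 h 26 min 15 s frame 25, i.e. 00:26:15;25.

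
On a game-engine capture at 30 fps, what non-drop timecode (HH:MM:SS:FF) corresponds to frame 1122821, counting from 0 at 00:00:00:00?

1122821 ÷ 30 = 37427 full seconds, remainder 11 frames.
37427 s = 10 h 23 min 47 s.
Timecode: 10:23:47:11.

10:23:47:11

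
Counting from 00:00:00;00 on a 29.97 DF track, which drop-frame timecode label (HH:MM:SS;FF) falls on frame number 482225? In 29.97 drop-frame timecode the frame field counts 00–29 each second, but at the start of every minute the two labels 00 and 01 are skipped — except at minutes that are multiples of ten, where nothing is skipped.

04:28:10;09

Each 10-minute DF block holds 10 × 60 × 30 − 9 × 2 = 17982 frames. 482225 ÷ 17982 → 26 full blocks, remainder 14693.
Within the partial block the first minute is 1800 frames and each further minute 1798, so 8 further minute boundaries passed. Total skipped labels = 18 × 26 + 2 × 8 = 484.
Non-drop label index = 482225 + 484 = 482709; at 30 labels/s that is 04:28:10:09, i.e. DF 04:28:10;09.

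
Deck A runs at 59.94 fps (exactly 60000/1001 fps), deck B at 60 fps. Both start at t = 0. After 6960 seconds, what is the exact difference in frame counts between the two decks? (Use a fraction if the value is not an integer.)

A emits 60000/1001 × 6960 = 417600000/1001 frames; B emits 60 × 6960 = 417600.
Difference = 417600/1001 frames (≈ 417.1828); B is ahead of A.

417600/1001 frames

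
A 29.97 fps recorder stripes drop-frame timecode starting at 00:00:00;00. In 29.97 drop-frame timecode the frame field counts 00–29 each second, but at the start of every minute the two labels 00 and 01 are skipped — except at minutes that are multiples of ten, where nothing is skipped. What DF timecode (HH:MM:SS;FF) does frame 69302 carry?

00:38:32;12

Ten DF minutes hold 17982 frames, so frame 69302 lies in block 3 (frames 53946–71927) with 15356 frames into that block.
The block's first minute is 1800 frames and the rest 1798 each; 15356 frames reaches minute 8, so 3 × 18 + 8 × 2 = 70 labels have been skipped so far.
Adding those back, label number 69302 + 70 = 69372 at 30 labels/s is 2312 s + 12 f = 0 h 38 min 32 s frame 12, i.e. 00:38:32;12.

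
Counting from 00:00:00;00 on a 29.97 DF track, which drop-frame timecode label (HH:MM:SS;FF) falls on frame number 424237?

Ten DF minutes hold 17982 frames, so frame 424237 lies in block 23 (frames 413586–431567) with 10651 frames into that block.
The block's first minute is 1800 frames and the rest 1798 each; 10651 frames reaches minute 5, so 23 × 18 + 5 × 2 = 424 labels have been skipped so far.
Adding those back, label number 424237 + 424 = 424661 at 30 labels/s is 14155 s + 11 f = 3 h 55 min 55 s frame 11, i.e. 03:55:55;11.

03:55:55;11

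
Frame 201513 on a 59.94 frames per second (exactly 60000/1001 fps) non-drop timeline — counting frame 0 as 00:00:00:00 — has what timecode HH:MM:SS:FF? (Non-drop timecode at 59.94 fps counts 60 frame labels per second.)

00:55:58:33

201513 ÷ 60 = 3358 full seconds, remainder 33 frames.
3358 s = 0 h 55 min 58 s.
Timecode: 00:55:58:33.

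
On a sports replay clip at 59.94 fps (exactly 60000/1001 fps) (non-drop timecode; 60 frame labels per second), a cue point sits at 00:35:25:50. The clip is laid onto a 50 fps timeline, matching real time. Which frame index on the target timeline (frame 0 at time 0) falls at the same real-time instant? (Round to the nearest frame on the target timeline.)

frame 106398

Source frame index: (0×3600 + 35×60 + 25) × 60 + 50 = 127550.
Real time: 127550 / (60000/1001) = 2553551/1200 s.
Target frame: (2553551/1200) × (50) = 2553551/24 ≈ 106397.958 → 106398.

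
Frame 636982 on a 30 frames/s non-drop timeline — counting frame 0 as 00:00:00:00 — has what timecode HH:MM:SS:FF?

636982 ÷ 30 = 21232 full seconds, remainder 22 frames.
21232 s = 5 h 53 min 52 s.
Timecode: 05:53:52:22.

05:53:52:22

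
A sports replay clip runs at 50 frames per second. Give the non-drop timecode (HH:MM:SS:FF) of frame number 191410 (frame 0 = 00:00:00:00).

01:03:48:10

191410 ÷ 50 = 3828 full seconds, remainder 10 frames.
3828 s = 1 h 3 min 48 s.
Timecode: 01:03:48:10.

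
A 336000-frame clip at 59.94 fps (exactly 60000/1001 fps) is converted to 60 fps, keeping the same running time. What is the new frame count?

336336 frames

Target frames = source frames × (target rate / source rate) = 336000 × (60)/(60000/1001) = 336000 × 1001/1000 = 336336.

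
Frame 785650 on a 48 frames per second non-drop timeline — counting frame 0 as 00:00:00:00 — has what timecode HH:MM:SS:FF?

04:32:47:34

785650 ÷ 48 = 16367 full seconds, remainder 34 frames.
16367 s = 4 h 32 min 47 s.
Timecode: 04:32:47:34.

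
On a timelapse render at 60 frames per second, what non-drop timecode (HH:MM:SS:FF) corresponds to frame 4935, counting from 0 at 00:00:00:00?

00:01:22:15

4935 ÷ 60 = 82 full seconds, remainder 15 frames.
82 s = 0 h 1 min 22 s.
Timecode: 00:01:22:15.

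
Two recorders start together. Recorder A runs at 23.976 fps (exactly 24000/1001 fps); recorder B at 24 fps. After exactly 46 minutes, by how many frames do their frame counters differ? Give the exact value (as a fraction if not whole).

46 min = 2760 s.
A emits 24000/1001 × 2760 = 66240000/1001 frames; B emits 24 × 2760 = 66240.
Difference = 66240/1001 frames (≈ 66.1738); B is ahead of A.

66240/1001 frames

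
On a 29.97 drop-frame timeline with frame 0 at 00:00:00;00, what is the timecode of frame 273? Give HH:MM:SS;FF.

00:00:09;03

Each 10-minute DF block holds 10 × 60 × 30 − 9 × 2 = 17982 frames. 273 ÷ 17982 → 0 full blocks, remainder 273.
Within the partial block the first minute is 1800 frames and each further minute 1798, so 0 further minute boundaries passed. Total skipped labels = 18 × 0 + 2 × 0 = 0.
Non-drop label index = 273 + 0 = 273; at 30 labels/s that is 00:00:09:03, i.e. DF 00:00:09;03.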